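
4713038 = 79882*59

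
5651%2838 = 2813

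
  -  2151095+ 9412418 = 7261323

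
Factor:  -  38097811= - 311^1*122501^1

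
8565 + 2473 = 11038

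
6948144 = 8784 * 791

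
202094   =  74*2731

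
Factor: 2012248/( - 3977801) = - 2^3 * 7^1 * 43^( - 1)*35933^1*92507^( - 1)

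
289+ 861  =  1150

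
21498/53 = 405  +  33/53 =405.62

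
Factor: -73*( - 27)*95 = 3^3*5^1*19^1*73^1 = 187245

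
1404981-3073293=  - 1668312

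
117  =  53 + 64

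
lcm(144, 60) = 720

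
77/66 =1 + 1/6 = 1.17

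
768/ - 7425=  - 256/2475 = - 0.10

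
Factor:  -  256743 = -3^3*  37^1 * 257^1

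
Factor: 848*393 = 2^4*3^1* 53^1 *131^1 = 333264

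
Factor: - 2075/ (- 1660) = 2^( - 2 )* 5^1 = 5/4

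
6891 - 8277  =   - 1386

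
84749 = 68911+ 15838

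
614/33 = 18 + 20/33 = 18.61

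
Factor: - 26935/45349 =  - 5^1*101^(- 1 ) * 449^(-1 )*5387^1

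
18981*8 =151848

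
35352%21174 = 14178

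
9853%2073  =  1561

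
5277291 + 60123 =5337414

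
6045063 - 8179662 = - 2134599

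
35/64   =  35/64 = 0.55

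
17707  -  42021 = -24314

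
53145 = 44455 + 8690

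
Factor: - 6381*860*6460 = -2^4*3^2*5^2*17^1*19^1*43^1*709^1 = - 35450283600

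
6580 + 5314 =11894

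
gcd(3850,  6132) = 14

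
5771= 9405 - 3634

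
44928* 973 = 43714944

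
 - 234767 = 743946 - 978713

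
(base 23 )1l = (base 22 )20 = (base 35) 19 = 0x2C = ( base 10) 44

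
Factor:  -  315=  - 3^2 * 5^1*7^1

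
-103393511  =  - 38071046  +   - 65322465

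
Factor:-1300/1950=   -2/3 = -2^1*3^( - 1 ) 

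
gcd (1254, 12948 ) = 6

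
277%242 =35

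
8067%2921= 2225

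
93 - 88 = 5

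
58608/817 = 58608/817 = 71.74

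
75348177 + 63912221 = 139260398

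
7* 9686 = 67802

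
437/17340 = 437/17340 = 0.03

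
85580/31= 85580/31 = 2760.65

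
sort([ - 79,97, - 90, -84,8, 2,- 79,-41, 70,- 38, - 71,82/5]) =[ - 90,-84,  -  79,-79,  -  71, - 41, - 38, 2,8,  82/5, 70, 97] 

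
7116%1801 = 1713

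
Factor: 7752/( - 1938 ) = -2^2= - 4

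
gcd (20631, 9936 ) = 69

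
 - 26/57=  -26/57 = - 0.46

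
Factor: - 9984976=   -  2^4*31^1*41^1*491^1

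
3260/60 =163/3 = 54.33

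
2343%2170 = 173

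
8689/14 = 620 + 9/14 = 620.64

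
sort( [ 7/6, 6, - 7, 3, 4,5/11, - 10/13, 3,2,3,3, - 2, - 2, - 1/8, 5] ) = [ - 7, - 2, - 2,- 10/13, - 1/8, 5/11,7/6, 2,3,3, 3,3,4,5,6 ] 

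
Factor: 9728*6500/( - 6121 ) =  - 2^11 * 5^3*13^1*19^1 * 6121^ (- 1) = - 63232000/6121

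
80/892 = 20/223   =  0.09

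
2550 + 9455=12005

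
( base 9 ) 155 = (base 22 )5l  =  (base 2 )10000011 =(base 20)6B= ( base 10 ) 131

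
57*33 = 1881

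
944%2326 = 944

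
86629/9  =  86629/9 = 9625.44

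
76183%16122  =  11695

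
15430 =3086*5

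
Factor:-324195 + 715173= 2^1 *3^2*7^1*29^1*107^1 = 390978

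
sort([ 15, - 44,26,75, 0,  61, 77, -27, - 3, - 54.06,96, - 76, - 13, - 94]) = [- 94, - 76, - 54.06,-44,-27, - 13, - 3, 0, 15,26,61,75, 77, 96 ] 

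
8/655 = 8/655  =  0.01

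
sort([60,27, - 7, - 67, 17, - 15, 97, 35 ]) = [ - 67 , -15, - 7,17, 27,35, 60,  97]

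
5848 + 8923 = 14771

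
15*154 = 2310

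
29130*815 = 23740950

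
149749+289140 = 438889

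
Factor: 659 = 659^1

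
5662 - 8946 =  -3284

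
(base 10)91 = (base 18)51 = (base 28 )37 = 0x5b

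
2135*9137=19507495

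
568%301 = 267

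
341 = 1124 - 783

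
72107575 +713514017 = 785621592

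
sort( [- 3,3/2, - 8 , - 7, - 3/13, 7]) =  [ - 8,-7 , -3, - 3/13,3/2,7]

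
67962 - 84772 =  - 16810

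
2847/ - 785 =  - 4 + 293/785= - 3.63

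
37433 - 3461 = 33972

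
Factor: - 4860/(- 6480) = 2^(  -  2 ) * 3^1 = 3/4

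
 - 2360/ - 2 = 1180+0/1  =  1180.00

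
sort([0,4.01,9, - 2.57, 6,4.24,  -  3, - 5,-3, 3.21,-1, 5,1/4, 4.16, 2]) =[ - 5,-3, - 3, - 2.57, - 1,0,1/4, 2, 3.21, 4.01 , 4.16, 4.24, 5, 6, 9]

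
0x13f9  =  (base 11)3929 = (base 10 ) 5113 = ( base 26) 7EH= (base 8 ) 11771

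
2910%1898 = 1012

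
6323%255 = 203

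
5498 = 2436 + 3062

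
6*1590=9540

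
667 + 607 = 1274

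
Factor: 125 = 5^3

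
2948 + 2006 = 4954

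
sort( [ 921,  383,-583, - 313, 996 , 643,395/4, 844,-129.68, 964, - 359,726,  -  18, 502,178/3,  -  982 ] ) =[ - 982, - 583, - 359, - 313, - 129.68, -18,178/3, 395/4, 383 , 502,643 , 726,844 , 921, 964,996] 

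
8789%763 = 396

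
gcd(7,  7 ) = 7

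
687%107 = 45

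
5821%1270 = 741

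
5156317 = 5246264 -89947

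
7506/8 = 938 + 1/4 = 938.25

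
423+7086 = 7509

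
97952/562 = 48976/281 = 174.29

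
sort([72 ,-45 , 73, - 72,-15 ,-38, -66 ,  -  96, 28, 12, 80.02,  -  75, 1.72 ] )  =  [ - 96, - 75,-72 , - 66,-45,  -  38 , - 15,1.72 , 12, 28 , 72, 73,80.02]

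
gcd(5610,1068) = 6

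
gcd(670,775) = 5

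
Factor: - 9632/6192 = -2^1*3^(  -  2 )*7^1 = -14/9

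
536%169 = 29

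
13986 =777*18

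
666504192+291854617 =958358809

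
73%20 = 13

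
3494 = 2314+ 1180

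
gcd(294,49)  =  49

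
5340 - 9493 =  - 4153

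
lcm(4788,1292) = 81396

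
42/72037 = 6/10291 = 0.00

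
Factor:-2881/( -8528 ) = 2^(-4 )*13^( - 1 )*41^ (-1 )*43^1*67^1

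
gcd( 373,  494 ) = 1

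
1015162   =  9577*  106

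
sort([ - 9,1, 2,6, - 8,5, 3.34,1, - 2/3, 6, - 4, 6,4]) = [ - 9, - 8,  -  4, - 2/3,  1 , 1, 2,3.34,4, 5,  6,6, 6]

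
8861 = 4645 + 4216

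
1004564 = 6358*158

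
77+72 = 149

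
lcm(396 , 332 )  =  32868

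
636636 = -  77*(  -  8268 ) 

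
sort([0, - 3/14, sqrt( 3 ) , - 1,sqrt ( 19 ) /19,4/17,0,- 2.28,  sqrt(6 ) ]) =[ - 2.28, - 1  ,- 3/14  ,  0,0,sqrt(19) /19, 4/17,sqrt (3) , sqrt( 6) ]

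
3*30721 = 92163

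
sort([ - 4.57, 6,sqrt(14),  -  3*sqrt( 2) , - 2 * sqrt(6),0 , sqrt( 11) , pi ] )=[-2*  sqrt( 6 ),-4.57,-3* sqrt ( 2),0,pi, sqrt(11), sqrt(14), 6]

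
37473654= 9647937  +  27825717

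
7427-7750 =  - 323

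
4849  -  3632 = 1217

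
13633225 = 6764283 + 6868942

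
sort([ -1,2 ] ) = [ - 1, 2 ] 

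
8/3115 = 8/3115 = 0.00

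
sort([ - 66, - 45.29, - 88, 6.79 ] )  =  [ -88,-66, - 45.29, 6.79] 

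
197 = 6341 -6144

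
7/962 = 7/962 = 0.01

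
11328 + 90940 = 102268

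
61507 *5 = 307535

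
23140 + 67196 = 90336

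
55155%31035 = 24120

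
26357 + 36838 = 63195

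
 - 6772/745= - 6772/745  =  - 9.09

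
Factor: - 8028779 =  - 11^1*59^1*89^1*139^1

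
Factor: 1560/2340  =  2^1*3^( -1) = 2/3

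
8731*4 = 34924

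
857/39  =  857/39 = 21.97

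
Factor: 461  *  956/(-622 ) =-220358/311 = -  2^1*239^1*311^ (-1 ) *461^1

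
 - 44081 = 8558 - 52639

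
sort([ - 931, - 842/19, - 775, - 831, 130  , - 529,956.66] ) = [ - 931, - 831,  -  775, - 529, - 842/19,130, 956.66 ] 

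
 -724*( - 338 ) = 244712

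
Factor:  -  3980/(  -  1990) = 2= 2^1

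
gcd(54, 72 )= 18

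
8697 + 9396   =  18093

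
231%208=23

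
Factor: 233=233^1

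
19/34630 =19/34630  =  0.00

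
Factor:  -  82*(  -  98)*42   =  2^3 * 3^1*7^3*41^1  =  337512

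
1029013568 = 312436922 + 716576646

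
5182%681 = 415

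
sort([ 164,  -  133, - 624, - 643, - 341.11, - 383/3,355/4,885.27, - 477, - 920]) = [-920,-643, - 624, - 477, - 341.11, - 133, - 383/3,355/4,164,885.27]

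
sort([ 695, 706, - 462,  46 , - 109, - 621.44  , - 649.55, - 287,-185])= [ -649.55,-621.44, - 462, - 287, - 185, - 109 , 46, 695, 706]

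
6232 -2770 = 3462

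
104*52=5408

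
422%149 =124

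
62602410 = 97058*645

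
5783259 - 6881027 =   -  1097768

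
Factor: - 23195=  - 5^1*4639^1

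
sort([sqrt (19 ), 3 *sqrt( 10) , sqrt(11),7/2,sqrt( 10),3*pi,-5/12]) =[ - 5/12,sqrt( 10), sqrt( 11) , 7/2, sqrt( 19),  3*pi, 3 *sqrt( 10 )] 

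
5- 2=3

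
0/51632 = 0 =0.00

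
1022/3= 1022/3 = 340.67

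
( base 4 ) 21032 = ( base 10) 590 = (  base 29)ka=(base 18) 1ee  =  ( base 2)1001001110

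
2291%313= 100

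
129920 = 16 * 8120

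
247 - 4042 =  - 3795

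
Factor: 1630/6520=2^( - 2) = 1/4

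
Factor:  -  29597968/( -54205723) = 2^4*11^(  -  1)*13^(-1)*47^1*83^( - 1)*4567^( - 1)*39359^1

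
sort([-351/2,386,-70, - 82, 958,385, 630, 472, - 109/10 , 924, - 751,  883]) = [-751 , - 351/2, - 82, - 70,-109/10, 385, 386, 472 , 630, 883, 924,  958]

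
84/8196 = 7/683 = 0.01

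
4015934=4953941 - 938007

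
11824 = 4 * 2956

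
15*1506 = 22590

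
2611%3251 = 2611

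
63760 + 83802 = 147562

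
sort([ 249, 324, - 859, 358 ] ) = [  -  859, 249, 324 , 358 ] 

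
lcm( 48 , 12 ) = 48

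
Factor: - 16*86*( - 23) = 31648 = 2^5*23^1 * 43^1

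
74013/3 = 24671 = 24671.00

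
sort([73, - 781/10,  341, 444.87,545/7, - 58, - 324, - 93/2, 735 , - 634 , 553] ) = [-634, - 324,- 781/10, - 58, - 93/2, 73, 545/7,341,444.87, 553,735 ] 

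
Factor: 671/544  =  2^( - 5 )*11^1*17^(- 1)*61^1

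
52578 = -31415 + 83993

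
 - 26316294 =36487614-62803908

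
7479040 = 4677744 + 2801296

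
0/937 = 0 = 0.00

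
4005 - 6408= -2403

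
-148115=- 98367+  -  49748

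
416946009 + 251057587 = 668003596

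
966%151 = 60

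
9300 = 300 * 31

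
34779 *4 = 139116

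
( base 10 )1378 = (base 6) 10214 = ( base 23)2DL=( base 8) 2542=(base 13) 820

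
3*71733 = 215199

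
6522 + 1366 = 7888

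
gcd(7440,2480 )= 2480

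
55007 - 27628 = 27379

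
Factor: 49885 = 5^1*11^1*907^1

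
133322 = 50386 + 82936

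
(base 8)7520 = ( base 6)30052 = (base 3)12101012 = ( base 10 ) 3920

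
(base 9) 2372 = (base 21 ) 402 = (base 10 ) 1766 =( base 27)2bb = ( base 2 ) 11011100110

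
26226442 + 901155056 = 927381498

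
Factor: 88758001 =79^1 * 1051^1*1069^1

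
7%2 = 1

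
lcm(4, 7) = 28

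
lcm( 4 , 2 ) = 4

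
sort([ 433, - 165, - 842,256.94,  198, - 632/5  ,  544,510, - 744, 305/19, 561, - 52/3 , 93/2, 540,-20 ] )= [ - 842, - 744, - 165, - 632/5, - 20,-52/3 , 305/19,93/2, 198,  256.94, 433,510, 540,544  ,  561 ] 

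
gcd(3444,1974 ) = 42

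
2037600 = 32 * 63675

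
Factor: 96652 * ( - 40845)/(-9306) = 2^1  *  3^(- 1)*5^1*7^1 * 11^( - 1)*47^( - 1)*73^1 * 331^1*389^1 = 657958490/1551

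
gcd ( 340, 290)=10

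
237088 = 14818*16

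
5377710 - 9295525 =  - 3917815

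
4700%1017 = 632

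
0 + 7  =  7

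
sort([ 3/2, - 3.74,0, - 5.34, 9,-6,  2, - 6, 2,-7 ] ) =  [-7, - 6, - 6,  -  5.34, - 3.74,0,3/2 , 2,2,9] 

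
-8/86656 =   -  1/10832 = - 0.00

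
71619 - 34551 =37068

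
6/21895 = 6/21895 = 0.00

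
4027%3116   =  911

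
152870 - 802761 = -649891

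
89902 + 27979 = 117881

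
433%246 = 187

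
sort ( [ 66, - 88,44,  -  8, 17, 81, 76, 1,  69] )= [ -88, - 8, 1, 17,44, 66,  69,76, 81]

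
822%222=156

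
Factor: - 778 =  - 2^1*389^1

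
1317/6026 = 1317/6026 = 0.22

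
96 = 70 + 26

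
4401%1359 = 324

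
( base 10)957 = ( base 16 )3BD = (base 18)2H3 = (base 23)1IE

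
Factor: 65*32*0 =0^1 = 0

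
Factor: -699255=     -  3^2*5^1*41^1*379^1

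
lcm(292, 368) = 26864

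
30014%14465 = 1084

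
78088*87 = 6793656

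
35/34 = 35/34=1.03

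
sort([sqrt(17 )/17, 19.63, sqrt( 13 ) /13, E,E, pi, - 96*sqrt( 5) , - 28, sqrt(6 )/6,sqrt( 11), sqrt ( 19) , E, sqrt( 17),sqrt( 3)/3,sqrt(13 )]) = [ - 96*sqrt(5), - 28,sqrt( 17)/17,sqrt( 13) /13, sqrt( 6)/6,  sqrt(3) /3,E, E,E, pi,sqrt(11), sqrt ( 13),  sqrt (17 ), sqrt( 19), 19.63 ] 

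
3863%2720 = 1143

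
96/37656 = 4/1569 = 0.00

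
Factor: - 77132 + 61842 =- 15290 = - 2^1*5^1*11^1 * 139^1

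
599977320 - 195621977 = 404355343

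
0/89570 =0=0.00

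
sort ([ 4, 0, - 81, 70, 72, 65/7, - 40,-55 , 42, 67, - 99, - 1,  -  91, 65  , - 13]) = [ - 99, - 91, - 81,  -  55, - 40, - 13, -1,0 , 4, 65/7,42,65,67, 70 , 72 ] 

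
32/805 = 32/805 = 0.04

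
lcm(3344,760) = 16720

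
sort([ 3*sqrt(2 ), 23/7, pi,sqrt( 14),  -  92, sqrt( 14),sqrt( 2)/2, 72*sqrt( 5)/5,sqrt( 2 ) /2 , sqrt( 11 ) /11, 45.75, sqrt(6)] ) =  [-92,  sqrt(11)/11,sqrt(2 ) /2,  sqrt( 2)/2,  sqrt( 6), pi,23/7, sqrt(14), sqrt(14), 3*sqrt( 2 ),72*sqrt(5)/5,  45.75]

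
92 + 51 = 143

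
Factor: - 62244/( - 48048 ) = 2^(-2 )*3^1*11^( - 1)*19^1 = 57/44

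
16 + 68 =84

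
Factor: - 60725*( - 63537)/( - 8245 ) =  - 3^1* 5^1  *7^1 * 17^( - 1 ) *97^( - 1)*347^1*21179^1 = - 771656865/1649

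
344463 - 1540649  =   - 1196186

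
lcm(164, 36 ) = 1476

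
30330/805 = 6066/161 = 37.68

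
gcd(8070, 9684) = 1614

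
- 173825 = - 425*409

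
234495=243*965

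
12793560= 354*36140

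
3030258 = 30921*98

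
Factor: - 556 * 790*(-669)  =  293851560 =2^3 * 3^1*5^1*79^1*139^1 * 223^1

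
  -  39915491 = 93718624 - 133634115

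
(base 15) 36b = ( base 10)776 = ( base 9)1052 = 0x308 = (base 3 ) 1001202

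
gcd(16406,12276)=2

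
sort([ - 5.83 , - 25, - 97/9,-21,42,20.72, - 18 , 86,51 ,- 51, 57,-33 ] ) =[ - 51, - 33, - 25,-21, - 18,-97/9 , - 5.83,20.72,42,51  ,  57,  86 ]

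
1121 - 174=947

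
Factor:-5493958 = - 2^1 * 17^1 * 349^1 * 463^1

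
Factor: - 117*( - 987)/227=3^3*7^1*13^1 * 47^1 * 227^(-1) = 115479/227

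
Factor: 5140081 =139^1 *36979^1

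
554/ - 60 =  - 277/30 = - 9.23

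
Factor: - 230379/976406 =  - 2^( - 1 ) * 3^1*41^1*1873^1*488203^( - 1) 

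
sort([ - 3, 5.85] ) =[ - 3,5.85 ]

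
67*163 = 10921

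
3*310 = 930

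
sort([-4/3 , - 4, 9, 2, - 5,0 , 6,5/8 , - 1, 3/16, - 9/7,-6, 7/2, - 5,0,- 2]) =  [-6,-5 , - 5, - 4,  -  2,-4/3,-9/7, - 1, 0, 0,3/16 , 5/8,2,7/2,6, 9 ] 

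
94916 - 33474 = 61442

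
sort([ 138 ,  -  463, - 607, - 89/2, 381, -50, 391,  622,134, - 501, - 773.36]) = [ - 773.36 , - 607, - 501, - 463, - 50, - 89/2,134,138, 381, 391, 622] 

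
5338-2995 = 2343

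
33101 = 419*79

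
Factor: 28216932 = 2^2*3^1*479^1*4909^1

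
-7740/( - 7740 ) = 1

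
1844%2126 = 1844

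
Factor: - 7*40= - 280 = -  2^3*5^1*7^1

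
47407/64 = 47407/64 = 740.73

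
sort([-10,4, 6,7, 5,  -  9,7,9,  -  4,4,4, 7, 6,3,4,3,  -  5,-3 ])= [ - 10, - 9, -5, - 4, - 3,3,  3,4,4,4,4, 5,6,6,7,7,7,  9]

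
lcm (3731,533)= 3731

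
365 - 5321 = -4956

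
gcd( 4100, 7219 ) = 1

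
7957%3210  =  1537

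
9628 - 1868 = 7760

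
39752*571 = 22698392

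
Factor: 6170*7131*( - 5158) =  - 226943076660 = - 2^2*3^1*5^1*617^1*2377^1*2579^1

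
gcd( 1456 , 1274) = 182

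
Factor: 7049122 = 2^1 * 3524561^1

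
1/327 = 1/327 = 0.00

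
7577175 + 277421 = 7854596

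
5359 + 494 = 5853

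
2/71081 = 2/71081 = 0.00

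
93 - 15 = 78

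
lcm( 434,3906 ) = 3906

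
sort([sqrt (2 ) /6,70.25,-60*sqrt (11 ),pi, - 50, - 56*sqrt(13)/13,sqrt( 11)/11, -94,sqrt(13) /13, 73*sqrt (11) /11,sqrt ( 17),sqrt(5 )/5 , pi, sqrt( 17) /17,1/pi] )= [-60*sqrt( 11 ), - 94, - 50,-56*sqrt(13 )/13,sqrt( 2 ) /6,sqrt( 17)/17,sqrt( 13) /13,sqrt(11)/11, 1/pi,sqrt(5) /5,pi,pi, sqrt ( 17 ),73 * sqrt (11)/11,70.25] 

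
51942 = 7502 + 44440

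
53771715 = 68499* 785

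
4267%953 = 455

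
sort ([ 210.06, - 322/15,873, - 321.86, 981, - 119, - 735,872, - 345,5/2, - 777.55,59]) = [-777.55 , - 735, - 345, - 321.86, - 119, - 322/15,5/2, 59, 210.06,872, 873,981 ] 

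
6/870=1/145 = 0.01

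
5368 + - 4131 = 1237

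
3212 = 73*44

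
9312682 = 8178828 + 1133854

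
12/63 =4/21  =  0.19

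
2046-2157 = -111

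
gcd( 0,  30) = 30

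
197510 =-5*(-39502)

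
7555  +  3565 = 11120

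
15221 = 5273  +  9948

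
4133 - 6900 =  - 2767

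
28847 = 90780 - 61933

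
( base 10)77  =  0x4d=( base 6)205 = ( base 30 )2H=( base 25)32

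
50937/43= 50937/43 = 1184.58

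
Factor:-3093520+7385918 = 2^1 * 11^1*17^1*23^1 * 499^1 = 4292398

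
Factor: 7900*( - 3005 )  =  - 2^2 * 5^3 * 79^1*601^1 = -  23739500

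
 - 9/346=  - 1 + 337/346 = - 0.03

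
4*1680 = 6720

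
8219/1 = 8219 = 8219.00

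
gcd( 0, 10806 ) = 10806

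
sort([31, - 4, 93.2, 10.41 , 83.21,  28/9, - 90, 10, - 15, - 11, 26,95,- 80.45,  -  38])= [ -90, - 80.45,-38, - 15,-11,- 4, 28/9,10,  10.41,26,  31 , 83.21,93.2,95 ]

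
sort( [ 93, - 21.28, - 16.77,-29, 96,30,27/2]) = [ - 29, - 21.28, - 16.77,27/2,  30,93,96 ] 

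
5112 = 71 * 72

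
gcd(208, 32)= 16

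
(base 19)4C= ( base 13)6A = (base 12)74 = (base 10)88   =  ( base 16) 58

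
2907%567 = 72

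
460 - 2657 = -2197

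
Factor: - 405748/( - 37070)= 2^1*5^(-1)*7^1*11^(-1)*43^1 = 602/55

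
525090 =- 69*( - 7610)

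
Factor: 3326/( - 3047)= - 2^1*11^(-1 ) * 277^( - 1)*1663^1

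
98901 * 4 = 395604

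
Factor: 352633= 352633^1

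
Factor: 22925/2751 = 3^( - 1)*5^2 = 25/3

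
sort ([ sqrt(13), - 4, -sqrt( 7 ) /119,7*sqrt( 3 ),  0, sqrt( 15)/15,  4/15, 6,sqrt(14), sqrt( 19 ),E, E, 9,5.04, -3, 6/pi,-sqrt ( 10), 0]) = [ - 4 , - sqrt (10), - 3,  -  sqrt ( 7) /119, 0,0,sqrt(15) /15,4/15, 6/pi,E, E,sqrt(13), sqrt(14) , sqrt(19 ),5.04,6, 9,7*sqrt( 3) ] 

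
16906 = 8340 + 8566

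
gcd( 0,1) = 1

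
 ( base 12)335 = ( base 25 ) IN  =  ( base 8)731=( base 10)473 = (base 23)KD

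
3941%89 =25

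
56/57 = 56/57  =  0.98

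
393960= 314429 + 79531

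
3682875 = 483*7625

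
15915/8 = 1989+3/8= 1989.38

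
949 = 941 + 8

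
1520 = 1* 1520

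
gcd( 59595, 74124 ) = 87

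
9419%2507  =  1898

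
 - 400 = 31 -431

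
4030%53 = 2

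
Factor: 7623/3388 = 9/4= 2^(  -  2)*3^2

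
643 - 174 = 469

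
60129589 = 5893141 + 54236448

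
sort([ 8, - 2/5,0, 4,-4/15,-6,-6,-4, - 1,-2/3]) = [  -  6, - 6,-4,-1,-2/3,-2/5, - 4/15, 0, 4, 8]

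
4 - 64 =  - 60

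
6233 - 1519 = 4714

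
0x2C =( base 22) 20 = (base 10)44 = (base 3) 1122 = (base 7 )62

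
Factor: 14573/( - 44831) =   -  13^1*19^1 * 59^1*127^( - 1)*353^( - 1) 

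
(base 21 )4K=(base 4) 1220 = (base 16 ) 68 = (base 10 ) 104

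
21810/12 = 3635/2  =  1817.50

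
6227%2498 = 1231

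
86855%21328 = 1543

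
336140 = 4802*70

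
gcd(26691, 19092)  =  3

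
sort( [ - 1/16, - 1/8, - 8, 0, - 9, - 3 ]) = [ - 9, - 8,- 3, - 1/8, -1/16,0]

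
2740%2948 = 2740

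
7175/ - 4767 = -2  +  337/681 =- 1.51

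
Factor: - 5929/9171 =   -  3^ (  -  2) * 7^2*11^2*1019^ ( - 1)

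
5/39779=5/39779 = 0.00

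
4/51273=4/51273 = 0.00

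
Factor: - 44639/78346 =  - 2^( - 1)*7^2*43^ (- 1) = - 49/86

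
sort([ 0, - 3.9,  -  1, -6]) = [  -  6 ,-3.9, - 1, 0]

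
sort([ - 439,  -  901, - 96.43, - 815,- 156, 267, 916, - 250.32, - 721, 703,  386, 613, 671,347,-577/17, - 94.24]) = [ - 901, -815, - 721,-439, - 250.32, - 156 ,-96.43,-94.24, - 577/17, 267,347, 386, 613 , 671, 703, 916]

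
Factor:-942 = -2^1 * 3^1*157^1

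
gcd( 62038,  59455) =1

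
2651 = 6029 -3378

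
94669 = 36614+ 58055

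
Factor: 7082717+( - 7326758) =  - 244041= - 3^1*7^1*11621^1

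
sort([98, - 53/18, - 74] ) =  [ - 74 ,  -  53/18, 98] 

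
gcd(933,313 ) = 1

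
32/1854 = 16/927  =  0.02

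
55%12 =7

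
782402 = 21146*37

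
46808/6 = 7801 + 1/3 = 7801.33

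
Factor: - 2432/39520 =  - 2^2*5^ ( - 1)*13^( - 1 )= - 4/65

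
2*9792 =19584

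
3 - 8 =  - 5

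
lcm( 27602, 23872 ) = 883264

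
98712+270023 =368735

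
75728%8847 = 4952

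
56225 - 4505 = 51720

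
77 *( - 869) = - 66913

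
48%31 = 17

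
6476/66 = 98 + 4/33 = 98.12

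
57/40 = 1 + 17/40 = 1.43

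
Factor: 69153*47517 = 3285943101 = 3^2*7^1*37^1 * 47^1*89^1*337^1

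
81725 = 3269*25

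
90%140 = 90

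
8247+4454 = 12701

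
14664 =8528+6136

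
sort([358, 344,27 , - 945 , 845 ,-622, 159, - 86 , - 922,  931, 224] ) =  [ - 945, - 922, - 622, - 86,27, 159, 224, 344, 358, 845,931] 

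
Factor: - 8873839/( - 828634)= 2^( - 1 ) * 13^1*223^1*409^( - 1)*1013^( - 1)*3061^1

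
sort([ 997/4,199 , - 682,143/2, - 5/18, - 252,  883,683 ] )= [ - 682,  -  252, - 5/18,143/2,199  ,  997/4,  683,883]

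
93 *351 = 32643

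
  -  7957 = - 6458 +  - 1499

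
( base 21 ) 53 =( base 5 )413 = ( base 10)108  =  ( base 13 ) 84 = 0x6c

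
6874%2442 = 1990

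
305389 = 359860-54471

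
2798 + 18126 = 20924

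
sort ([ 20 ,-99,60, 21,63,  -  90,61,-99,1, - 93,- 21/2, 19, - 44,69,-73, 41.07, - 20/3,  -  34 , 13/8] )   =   [ - 99, - 99, - 93, - 90, - 73, - 44, - 34,-21/2,-20/3 , 1,13/8,19,20, 21, 41.07,60,61, 63, 69 ]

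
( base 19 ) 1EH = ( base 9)785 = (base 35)ie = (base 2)1010000100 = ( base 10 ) 644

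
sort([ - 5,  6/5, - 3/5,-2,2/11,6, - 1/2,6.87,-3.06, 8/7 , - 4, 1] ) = [ - 5 , - 4, - 3.06, - 2,-3/5,  -  1/2, 2/11,1,8/7 , 6/5,6,6.87 ] 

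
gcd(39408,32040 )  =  24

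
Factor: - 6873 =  - 3^1*29^1*79^1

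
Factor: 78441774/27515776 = 39220887/13757888 = 2^( - 6 )*3^1*17^1*41^1* 18757^1 *214967^( - 1 )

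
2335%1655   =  680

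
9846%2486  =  2388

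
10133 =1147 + 8986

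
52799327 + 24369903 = 77169230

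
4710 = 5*942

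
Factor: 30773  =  30773^1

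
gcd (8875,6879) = 1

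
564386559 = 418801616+145584943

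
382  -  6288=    - 5906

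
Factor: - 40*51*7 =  - 14280 = - 2^3*3^1 * 5^1*7^1*17^1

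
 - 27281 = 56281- 83562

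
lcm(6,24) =24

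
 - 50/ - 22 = 2 +3/11 = 2.27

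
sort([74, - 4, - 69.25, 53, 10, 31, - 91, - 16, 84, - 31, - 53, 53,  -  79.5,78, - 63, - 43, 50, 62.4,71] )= [ - 91, - 79.5, - 69.25, - 63, - 53, - 43,-31, -16,-4, 10,  31,  50 , 53,53,62.4,71, 74,78, 84 ] 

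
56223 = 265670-209447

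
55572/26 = 27786/13 = 2137.38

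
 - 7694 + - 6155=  - 13849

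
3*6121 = 18363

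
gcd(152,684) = 76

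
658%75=58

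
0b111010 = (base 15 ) 3d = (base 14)42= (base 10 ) 58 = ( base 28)22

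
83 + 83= 166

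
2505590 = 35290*71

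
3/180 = 1/60 = 0.02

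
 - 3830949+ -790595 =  - 4621544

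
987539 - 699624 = 287915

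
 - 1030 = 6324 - 7354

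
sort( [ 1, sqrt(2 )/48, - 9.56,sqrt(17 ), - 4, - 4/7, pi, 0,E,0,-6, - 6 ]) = [ - 9.56, - 6, - 6, - 4 , - 4/7,  0, 0,sqrt( 2 )/48 , 1, E,pi,sqrt ( 17)]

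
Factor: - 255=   -  3^1*5^1*17^1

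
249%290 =249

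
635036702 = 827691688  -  192654986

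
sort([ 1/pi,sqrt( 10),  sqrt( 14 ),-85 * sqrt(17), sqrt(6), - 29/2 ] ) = [ - 85*sqrt( 17), - 29/2,1/pi,sqrt(6),sqrt(10),  sqrt (14 ) ]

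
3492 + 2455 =5947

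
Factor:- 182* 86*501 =  -  7841652 =- 2^2* 3^1 * 7^1*13^1*43^1*167^1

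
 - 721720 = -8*90215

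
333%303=30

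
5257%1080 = 937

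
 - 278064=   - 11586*24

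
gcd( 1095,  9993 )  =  3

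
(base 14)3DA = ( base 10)780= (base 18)276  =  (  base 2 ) 1100001100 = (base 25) 165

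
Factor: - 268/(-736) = 2^(-3)*23^( - 1) * 67^1 = 67/184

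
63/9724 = 63/9724  =  0.01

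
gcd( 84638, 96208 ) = 2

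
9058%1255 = 273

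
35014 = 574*61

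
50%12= 2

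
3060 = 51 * 60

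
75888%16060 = 11648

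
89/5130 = 89/5130 = 0.02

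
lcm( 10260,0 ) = 0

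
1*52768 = 52768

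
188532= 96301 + 92231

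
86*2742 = 235812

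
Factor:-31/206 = -2^ ( - 1 )*31^1*103^(-1) 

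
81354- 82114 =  - 760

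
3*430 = 1290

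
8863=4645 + 4218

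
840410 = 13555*62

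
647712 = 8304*78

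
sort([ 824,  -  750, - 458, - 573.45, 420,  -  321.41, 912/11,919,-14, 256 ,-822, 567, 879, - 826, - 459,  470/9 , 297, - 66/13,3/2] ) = [-826,-822 ,  -  750, -573.45,  -  459, - 458, - 321.41, - 14,-66/13, 3/2, 470/9, 912/11,256,297 , 420, 567,824, 879,919]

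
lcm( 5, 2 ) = 10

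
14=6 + 8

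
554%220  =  114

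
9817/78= 9817/78= 125.86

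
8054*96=773184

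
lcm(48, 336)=336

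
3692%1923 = 1769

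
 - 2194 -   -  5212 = 3018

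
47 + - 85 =  -  38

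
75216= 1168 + 74048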